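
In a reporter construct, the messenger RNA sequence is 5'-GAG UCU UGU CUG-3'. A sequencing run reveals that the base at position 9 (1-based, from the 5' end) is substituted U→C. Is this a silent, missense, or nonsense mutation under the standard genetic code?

silent

Position 9 falls in codon 3: UGU → Cys.
After the substitution the codon is UGC → Cys.
Both encode Cys, so the change is synonymous.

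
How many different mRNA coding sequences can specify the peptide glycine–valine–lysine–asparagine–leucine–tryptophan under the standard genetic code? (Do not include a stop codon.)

384

Gly: 4 codons.
Val: 4 codons.
Lys: 2 codons.
Asn: 2 codons.
Leu: 6 codons.
Trp: 1 codon.
4 × 4 × 2 × 2 × 6 × 1 = 384.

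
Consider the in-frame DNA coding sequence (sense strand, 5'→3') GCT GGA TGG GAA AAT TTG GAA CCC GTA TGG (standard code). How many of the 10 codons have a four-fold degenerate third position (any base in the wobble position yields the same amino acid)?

4

Codon 1 GCT (Ala): third position 4-fold.
Codon 2 GGA (Gly): third position 4-fold.
Codon 3 TGG (Trp): third position 1-fold.
Codon 4 GAA (Glu): third position 2-fold.
Codon 5 AAT (Asn): third position 2-fold.
Codon 6 TTG (Leu): third position 2-fold.
Codon 7 GAA (Glu): third position 2-fold.
Codon 8 CCC (Pro): third position 4-fold.
Codon 9 GTA (Val): third position 4-fold.
Codon 10 TGG (Trp): third position 1-fold.
Four-fold degenerate third positions: 4.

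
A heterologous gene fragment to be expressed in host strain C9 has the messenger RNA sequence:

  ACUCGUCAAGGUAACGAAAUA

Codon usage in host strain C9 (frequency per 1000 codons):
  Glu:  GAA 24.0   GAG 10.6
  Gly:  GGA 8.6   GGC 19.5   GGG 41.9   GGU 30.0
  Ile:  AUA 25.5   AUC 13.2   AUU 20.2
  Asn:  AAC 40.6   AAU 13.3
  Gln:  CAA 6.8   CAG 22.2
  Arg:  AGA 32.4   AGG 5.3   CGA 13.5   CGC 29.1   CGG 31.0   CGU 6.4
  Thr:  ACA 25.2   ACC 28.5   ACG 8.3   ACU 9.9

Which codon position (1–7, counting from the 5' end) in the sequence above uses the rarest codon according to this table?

2

Codon 1 ACU (Thr): 9.9 per 1000.
Codon 2 CGU (Arg): 6.4 per 1000.
Codon 3 CAA (Gln): 6.8 per 1000.
Codon 4 GGU (Gly): 30.0 per 1000.
Codon 5 AAC (Asn): 40.6 per 1000.
Codon 6 GAA (Glu): 24.0 per 1000.
Codon 7 AUA (Ile): 25.5 per 1000.
Lowest frequency is 6.4 at codon 2.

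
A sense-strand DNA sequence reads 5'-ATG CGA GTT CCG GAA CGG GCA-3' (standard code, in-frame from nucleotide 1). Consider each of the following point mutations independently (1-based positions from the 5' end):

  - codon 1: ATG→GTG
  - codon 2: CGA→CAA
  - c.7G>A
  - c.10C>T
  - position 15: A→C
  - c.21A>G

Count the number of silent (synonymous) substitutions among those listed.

1

Codon 1: ATG (Met) → GTG (Val) — missense.
Codon 2: CGA (Arg) → CAA (Gln) — missense.
Codon 3: GTT (Val) → ATT (Ile) — missense.
Codon 4: CCG (Pro) → TCG (Ser) — missense.
Codon 5: GAA (Glu) → GAC (Asp) — missense.
Codon 7: GCA (Ala) → GCG (Ala) — synonymous.
Synonymous: 1 of 6.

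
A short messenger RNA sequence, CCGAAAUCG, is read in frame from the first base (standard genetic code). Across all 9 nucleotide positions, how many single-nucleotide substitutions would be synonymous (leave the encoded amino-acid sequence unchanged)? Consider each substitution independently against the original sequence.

7

Codon 1 (CCG, Pro): 3 synonymous substitutions.
Codon 2 (AAA, Lys): 1 synonymous substitution.
Codon 3 (UCG, Ser): 3 synonymous substitutions.
Total: 3 + 1 + 3 = 7.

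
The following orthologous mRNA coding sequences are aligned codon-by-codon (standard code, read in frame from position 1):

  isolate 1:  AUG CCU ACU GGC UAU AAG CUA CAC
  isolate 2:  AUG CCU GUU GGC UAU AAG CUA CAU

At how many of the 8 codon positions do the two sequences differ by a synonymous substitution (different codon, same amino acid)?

Codon 1: AUG Met / AUG Met — identical.
Codon 2: CCU Pro / CCU Pro — identical.
Codon 3: ACU Thr / GUU Val — nonsynonymous.
Codon 4: GGC Gly / GGC Gly — identical.
Codon 5: UAU Tyr / UAU Tyr — identical.
Codon 6: AAG Lys / AAG Lys — identical.
Codon 7: CUA Leu / CUA Leu — identical.
Codon 8: CAC His / CAU His — synonymous.
Synonymous differences: 1.

1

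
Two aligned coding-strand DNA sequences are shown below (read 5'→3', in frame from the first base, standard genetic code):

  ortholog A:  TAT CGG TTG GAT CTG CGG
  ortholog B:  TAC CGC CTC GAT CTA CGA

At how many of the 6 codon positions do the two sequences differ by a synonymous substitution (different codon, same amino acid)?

Codon 1: TAT Tyr / TAC Tyr — synonymous.
Codon 2: CGG Arg / CGC Arg — synonymous.
Codon 3: TTG Leu / CTC Leu — synonymous.
Codon 4: GAT Asp / GAT Asp — identical.
Codon 5: CTG Leu / CTA Leu — synonymous.
Codon 6: CGG Arg / CGA Arg — synonymous.
Synonymous differences: 5.

5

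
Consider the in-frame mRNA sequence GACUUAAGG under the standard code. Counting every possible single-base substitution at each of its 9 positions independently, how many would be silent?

5

Codon 1 (GAC, Asp): 1 synonymous substitution.
Codon 2 (UUA, Leu): 2 synonymous substitutions.
Codon 3 (AGG, Arg): 2 synonymous substitutions.
Total: 1 + 2 + 2 = 5.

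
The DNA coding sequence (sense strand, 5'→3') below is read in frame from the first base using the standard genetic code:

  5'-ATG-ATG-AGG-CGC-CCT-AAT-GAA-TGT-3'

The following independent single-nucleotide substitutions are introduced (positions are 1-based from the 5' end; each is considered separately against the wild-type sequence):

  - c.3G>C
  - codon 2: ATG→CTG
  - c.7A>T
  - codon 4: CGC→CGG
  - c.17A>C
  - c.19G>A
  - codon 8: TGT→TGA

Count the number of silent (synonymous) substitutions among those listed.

Codon 1: ATG (Met) → ATC (Ile) — missense.
Codon 2: ATG (Met) → CTG (Leu) — missense.
Codon 3: AGG (Arg) → TGG (Trp) — missense.
Codon 4: CGC (Arg) → CGG (Arg) — synonymous.
Codon 6: AAT (Asn) → ACT (Thr) — missense.
Codon 7: GAA (Glu) → AAA (Lys) — missense.
Codon 8: TGT (Cys) → TGA (Stop) — nonsense.
Synonymous: 1 of 7.

1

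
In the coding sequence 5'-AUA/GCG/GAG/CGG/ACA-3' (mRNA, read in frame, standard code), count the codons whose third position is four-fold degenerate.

Codon 1 AUA (Ile): third position 3-fold.
Codon 2 GCG (Ala): third position 4-fold.
Codon 3 GAG (Glu): third position 2-fold.
Codon 4 CGG (Arg): third position 4-fold.
Codon 5 ACA (Thr): third position 4-fold.
Four-fold degenerate third positions: 3.

3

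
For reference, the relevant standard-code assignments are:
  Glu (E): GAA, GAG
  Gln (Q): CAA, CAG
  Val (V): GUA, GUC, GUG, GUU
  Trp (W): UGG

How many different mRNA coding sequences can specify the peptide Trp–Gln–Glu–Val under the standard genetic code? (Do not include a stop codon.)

16

Trp: 1 codon.
Gln: 2 codons.
Glu: 2 codons.
Val: 4 codons.
1 × 2 × 2 × 4 = 16.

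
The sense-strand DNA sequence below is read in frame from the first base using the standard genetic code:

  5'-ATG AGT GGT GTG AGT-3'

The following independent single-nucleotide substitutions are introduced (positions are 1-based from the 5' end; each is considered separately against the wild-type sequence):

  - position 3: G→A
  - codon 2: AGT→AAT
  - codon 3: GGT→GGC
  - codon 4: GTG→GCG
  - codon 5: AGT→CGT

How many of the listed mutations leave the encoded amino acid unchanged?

1

Codon 1: ATG (Met) → ATA (Ile) — missense.
Codon 2: AGT (Ser) → AAT (Asn) — missense.
Codon 3: GGT (Gly) → GGC (Gly) — synonymous.
Codon 4: GTG (Val) → GCG (Ala) — missense.
Codon 5: AGT (Ser) → CGT (Arg) — missense.
Synonymous: 1 of 5.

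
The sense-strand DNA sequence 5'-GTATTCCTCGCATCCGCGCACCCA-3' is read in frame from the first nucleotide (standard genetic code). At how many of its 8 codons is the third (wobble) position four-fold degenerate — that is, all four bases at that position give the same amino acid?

6

Codon 1 GTA (Val): third position 4-fold.
Codon 2 TTC (Phe): third position 2-fold.
Codon 3 CTC (Leu): third position 4-fold.
Codon 4 GCA (Ala): third position 4-fold.
Codon 5 TCC (Ser): third position 4-fold.
Codon 6 GCG (Ala): third position 4-fold.
Codon 7 CAC (His): third position 2-fold.
Codon 8 CCA (Pro): third position 4-fold.
Four-fold degenerate third positions: 6.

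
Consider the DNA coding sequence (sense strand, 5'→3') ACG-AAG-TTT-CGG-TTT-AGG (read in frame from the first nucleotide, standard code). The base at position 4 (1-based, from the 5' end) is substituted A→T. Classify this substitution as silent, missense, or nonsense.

Position 4 falls in codon 2: AAG → Lys.
After the substitution the codon is TAG → Stop.
The new codon is a stop codon, so this is a nonsense mutation.

nonsense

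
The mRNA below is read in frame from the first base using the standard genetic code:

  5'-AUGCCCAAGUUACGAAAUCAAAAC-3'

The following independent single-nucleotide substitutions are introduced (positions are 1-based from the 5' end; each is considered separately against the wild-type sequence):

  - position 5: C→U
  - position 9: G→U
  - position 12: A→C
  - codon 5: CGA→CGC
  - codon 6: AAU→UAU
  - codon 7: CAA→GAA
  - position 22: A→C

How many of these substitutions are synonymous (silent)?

Codon 2: CCC (Pro) → CUC (Leu) — missense.
Codon 3: AAG (Lys) → AAU (Asn) — missense.
Codon 4: UUA (Leu) → UUC (Phe) — missense.
Codon 5: CGA (Arg) → CGC (Arg) — synonymous.
Codon 6: AAU (Asn) → UAU (Tyr) — missense.
Codon 7: CAA (Gln) → GAA (Glu) — missense.
Codon 8: AAC (Asn) → CAC (His) — missense.
Synonymous: 1 of 7.

1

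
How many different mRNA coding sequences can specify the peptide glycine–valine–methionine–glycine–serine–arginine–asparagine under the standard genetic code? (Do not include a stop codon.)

Gly: 4 codons.
Val: 4 codons.
Met: 1 codon.
Gly: 4 codons.
Ser: 6 codons.
Arg: 6 codons.
Asn: 2 codons.
4 × 4 × 1 × 4 × 6 × 6 × 2 = 4608.

4608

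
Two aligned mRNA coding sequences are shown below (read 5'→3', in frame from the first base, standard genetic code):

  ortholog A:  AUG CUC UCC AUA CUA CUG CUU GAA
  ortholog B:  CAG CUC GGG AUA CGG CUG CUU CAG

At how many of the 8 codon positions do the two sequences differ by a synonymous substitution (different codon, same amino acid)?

Codon 1: AUG Met / CAG Gln — nonsynonymous.
Codon 2: CUC Leu / CUC Leu — identical.
Codon 3: UCC Ser / GGG Gly — nonsynonymous.
Codon 4: AUA Ile / AUA Ile — identical.
Codon 5: CUA Leu / CGG Arg — nonsynonymous.
Codon 6: CUG Leu / CUG Leu — identical.
Codon 7: CUU Leu / CUU Leu — identical.
Codon 8: GAA Glu / CAG Gln — nonsynonymous.
Synonymous differences: 0.

0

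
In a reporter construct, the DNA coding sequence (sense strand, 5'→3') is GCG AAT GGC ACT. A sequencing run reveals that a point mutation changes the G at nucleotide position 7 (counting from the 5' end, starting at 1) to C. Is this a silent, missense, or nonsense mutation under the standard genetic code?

Position 7 falls in codon 3: GGC → Gly.
After the substitution the codon is CGC → Arg.
Gly ≠ Arg, so this is a missense mutation.

missense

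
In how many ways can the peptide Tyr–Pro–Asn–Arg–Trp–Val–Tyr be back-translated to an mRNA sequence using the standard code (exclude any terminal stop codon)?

768

Tyr: 2 codons.
Pro: 4 codons.
Asn: 2 codons.
Arg: 6 codons.
Trp: 1 codon.
Val: 4 codons.
Tyr: 2 codons.
2 × 4 × 2 × 6 × 1 × 4 × 2 = 768.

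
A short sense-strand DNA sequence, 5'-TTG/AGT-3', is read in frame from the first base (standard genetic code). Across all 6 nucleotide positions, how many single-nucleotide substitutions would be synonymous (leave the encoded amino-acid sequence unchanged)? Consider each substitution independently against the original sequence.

Codon 1 (TTG, Leu): 2 synonymous substitutions.
Codon 2 (AGT, Ser): 1 synonymous substitution.
Total: 2 + 1 = 3.

3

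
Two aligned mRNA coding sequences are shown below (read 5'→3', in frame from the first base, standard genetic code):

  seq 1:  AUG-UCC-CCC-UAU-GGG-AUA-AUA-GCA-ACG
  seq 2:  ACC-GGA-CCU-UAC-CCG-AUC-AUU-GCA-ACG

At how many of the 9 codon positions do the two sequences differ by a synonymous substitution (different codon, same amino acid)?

4

Codon 1: AUG Met / ACC Thr — nonsynonymous.
Codon 2: UCC Ser / GGA Gly — nonsynonymous.
Codon 3: CCC Pro / CCU Pro — synonymous.
Codon 4: UAU Tyr / UAC Tyr — synonymous.
Codon 5: GGG Gly / CCG Pro — nonsynonymous.
Codon 6: AUA Ile / AUC Ile — synonymous.
Codon 7: AUA Ile / AUU Ile — synonymous.
Codon 8: GCA Ala / GCA Ala — identical.
Codon 9: ACG Thr / ACG Thr — identical.
Synonymous differences: 4.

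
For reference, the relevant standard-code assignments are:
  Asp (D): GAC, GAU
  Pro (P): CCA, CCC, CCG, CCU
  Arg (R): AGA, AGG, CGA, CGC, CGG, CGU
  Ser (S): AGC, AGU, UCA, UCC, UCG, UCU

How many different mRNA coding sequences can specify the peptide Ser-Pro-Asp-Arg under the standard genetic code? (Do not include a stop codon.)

288

Ser: 6 codons.
Pro: 4 codons.
Asp: 2 codons.
Arg: 6 codons.
6 × 4 × 2 × 6 = 288.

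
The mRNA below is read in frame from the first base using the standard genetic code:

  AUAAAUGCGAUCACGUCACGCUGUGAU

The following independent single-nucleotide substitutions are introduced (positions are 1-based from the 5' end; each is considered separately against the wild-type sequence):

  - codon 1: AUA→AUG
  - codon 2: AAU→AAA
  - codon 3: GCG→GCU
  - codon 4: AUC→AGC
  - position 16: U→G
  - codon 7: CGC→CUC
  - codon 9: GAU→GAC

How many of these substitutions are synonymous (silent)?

2

Codon 1: AUA (Ile) → AUG (Met) — missense.
Codon 2: AAU (Asn) → AAA (Lys) — missense.
Codon 3: GCG (Ala) → GCU (Ala) — synonymous.
Codon 4: AUC (Ile) → AGC (Ser) — missense.
Codon 6: UCA (Ser) → GCA (Ala) — missense.
Codon 7: CGC (Arg) → CUC (Leu) — missense.
Codon 9: GAU (Asp) → GAC (Asp) — synonymous.
Synonymous: 2 of 7.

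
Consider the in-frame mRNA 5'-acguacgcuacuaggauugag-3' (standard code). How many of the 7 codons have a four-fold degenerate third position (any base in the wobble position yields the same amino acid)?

3

Codon 1 ACG (Thr): third position 4-fold.
Codon 2 UAC (Tyr): third position 2-fold.
Codon 3 GCU (Ala): third position 4-fold.
Codon 4 ACU (Thr): third position 4-fold.
Codon 5 AGG (Arg): third position 2-fold.
Codon 6 AUU (Ile): third position 3-fold.
Codon 7 GAG (Glu): third position 2-fold.
Four-fold degenerate third positions: 3.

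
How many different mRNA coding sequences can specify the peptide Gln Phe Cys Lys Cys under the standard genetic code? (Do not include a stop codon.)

Gln: 2 codons.
Phe: 2 codons.
Cys: 2 codons.
Lys: 2 codons.
Cys: 2 codons.
2 × 2 × 2 × 2 × 2 = 32.

32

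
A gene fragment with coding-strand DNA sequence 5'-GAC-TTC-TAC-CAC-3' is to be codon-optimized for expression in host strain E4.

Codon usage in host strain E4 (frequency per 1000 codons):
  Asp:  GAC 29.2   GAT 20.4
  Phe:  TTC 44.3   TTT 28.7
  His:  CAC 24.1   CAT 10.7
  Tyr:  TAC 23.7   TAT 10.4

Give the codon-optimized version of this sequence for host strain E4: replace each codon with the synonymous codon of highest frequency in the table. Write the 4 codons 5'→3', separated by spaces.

GAC TTC TAC CAC

Codon 1 (Asp): best is GAC at 29.2.
Codon 2 (Phe): best is TTC at 44.3.
Codon 3 (Tyr): best is TAC at 23.7.
Codon 4 (His): best is CAC at 24.1.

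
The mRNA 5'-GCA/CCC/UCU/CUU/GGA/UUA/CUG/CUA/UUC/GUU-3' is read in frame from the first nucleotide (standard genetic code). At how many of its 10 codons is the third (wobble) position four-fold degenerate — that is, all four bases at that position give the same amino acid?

Codon 1 GCA (Ala): third position 4-fold.
Codon 2 CCC (Pro): third position 4-fold.
Codon 3 UCU (Ser): third position 4-fold.
Codon 4 CUU (Leu): third position 4-fold.
Codon 5 GGA (Gly): third position 4-fold.
Codon 6 UUA (Leu): third position 2-fold.
Codon 7 CUG (Leu): third position 4-fold.
Codon 8 CUA (Leu): third position 4-fold.
Codon 9 UUC (Phe): third position 2-fold.
Codon 10 GUU (Val): third position 4-fold.
Four-fold degenerate third positions: 8.

8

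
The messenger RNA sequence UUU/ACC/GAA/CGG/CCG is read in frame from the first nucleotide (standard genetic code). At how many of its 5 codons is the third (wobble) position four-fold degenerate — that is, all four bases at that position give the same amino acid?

Codon 1 UUU (Phe): third position 2-fold.
Codon 2 ACC (Thr): third position 4-fold.
Codon 3 GAA (Glu): third position 2-fold.
Codon 4 CGG (Arg): third position 4-fold.
Codon 5 CCG (Pro): third position 4-fold.
Four-fold degenerate third positions: 3.

3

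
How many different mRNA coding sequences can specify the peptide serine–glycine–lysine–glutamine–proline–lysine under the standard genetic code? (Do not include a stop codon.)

768

Ser: 6 codons.
Gly: 4 codons.
Lys: 2 codons.
Gln: 2 codons.
Pro: 4 codons.
Lys: 2 codons.
6 × 4 × 2 × 2 × 4 × 2 = 768.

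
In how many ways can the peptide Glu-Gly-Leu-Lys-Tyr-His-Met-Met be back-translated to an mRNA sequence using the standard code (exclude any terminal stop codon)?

384

Glu: 2 codons.
Gly: 4 codons.
Leu: 6 codons.
Lys: 2 codons.
Tyr: 2 codons.
His: 2 codons.
Met: 1 codon.
Met: 1 codon.
2 × 4 × 6 × 2 × 2 × 2 × 1 × 1 = 384.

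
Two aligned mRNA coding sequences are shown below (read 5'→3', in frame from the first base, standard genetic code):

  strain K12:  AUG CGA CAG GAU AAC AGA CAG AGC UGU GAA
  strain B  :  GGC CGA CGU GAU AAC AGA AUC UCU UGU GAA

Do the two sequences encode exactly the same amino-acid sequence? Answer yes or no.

Codon 1: AUG Met / GGC Gly — nonsynonymous.
Codon 2: CGA Arg / CGA Arg — identical.
Codon 3: CAG Gln / CGU Arg — nonsynonymous.
Codon 4: GAU Asp / GAU Asp — identical.
Codon 5: AAC Asn / AAC Asn — identical.
Codon 6: AGA Arg / AGA Arg — identical.
Codon 7: CAG Gln / AUC Ile — nonsynonymous.
Codon 8: AGC Ser / UCU Ser — synonymous.
Codon 9: UGU Cys / UGU Cys — identical.
Codon 10: GAA Glu / GAA Glu — identical.
Nonsynonymous differences: 3 → different protein.

no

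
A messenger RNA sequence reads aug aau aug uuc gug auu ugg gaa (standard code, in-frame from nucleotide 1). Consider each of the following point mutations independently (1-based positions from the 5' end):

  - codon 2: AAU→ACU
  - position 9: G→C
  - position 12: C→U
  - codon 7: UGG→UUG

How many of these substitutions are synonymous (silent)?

Codon 2: AAU (Asn) → ACU (Thr) — missense.
Codon 3: AUG (Met) → AUC (Ile) — missense.
Codon 4: UUC (Phe) → UUU (Phe) — synonymous.
Codon 7: UGG (Trp) → UUG (Leu) — missense.
Synonymous: 1 of 4.

1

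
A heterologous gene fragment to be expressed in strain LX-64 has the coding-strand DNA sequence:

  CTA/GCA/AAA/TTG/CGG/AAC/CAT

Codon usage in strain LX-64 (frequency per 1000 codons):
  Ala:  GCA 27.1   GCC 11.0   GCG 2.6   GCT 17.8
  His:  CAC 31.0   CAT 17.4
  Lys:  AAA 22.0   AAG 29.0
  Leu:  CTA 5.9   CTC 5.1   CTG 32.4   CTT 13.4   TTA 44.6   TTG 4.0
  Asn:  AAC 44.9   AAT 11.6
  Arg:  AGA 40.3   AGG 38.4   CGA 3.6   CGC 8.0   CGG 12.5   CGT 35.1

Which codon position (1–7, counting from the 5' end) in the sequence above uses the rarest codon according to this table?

Codon 1 CTA (Leu): 5.9 per 1000.
Codon 2 GCA (Ala): 27.1 per 1000.
Codon 3 AAA (Lys): 22.0 per 1000.
Codon 4 TTG (Leu): 4.0 per 1000.
Codon 5 CGG (Arg): 12.5 per 1000.
Codon 6 AAC (Asn): 44.9 per 1000.
Codon 7 CAT (His): 17.4 per 1000.
Lowest frequency is 4.0 at codon 4.

4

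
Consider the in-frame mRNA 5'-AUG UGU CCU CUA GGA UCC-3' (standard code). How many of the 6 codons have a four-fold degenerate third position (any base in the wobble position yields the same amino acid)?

Codon 1 AUG (Met): third position 1-fold.
Codon 2 UGU (Cys): third position 2-fold.
Codon 3 CCU (Pro): third position 4-fold.
Codon 4 CUA (Leu): third position 4-fold.
Codon 5 GGA (Gly): third position 4-fold.
Codon 6 UCC (Ser): third position 4-fold.
Four-fold degenerate third positions: 4.

4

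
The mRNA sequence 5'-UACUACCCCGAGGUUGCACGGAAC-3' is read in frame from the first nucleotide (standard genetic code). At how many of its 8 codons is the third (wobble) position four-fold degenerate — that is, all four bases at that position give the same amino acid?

Codon 1 UAC (Tyr): third position 2-fold.
Codon 2 UAC (Tyr): third position 2-fold.
Codon 3 CCC (Pro): third position 4-fold.
Codon 4 GAG (Glu): third position 2-fold.
Codon 5 GUU (Val): third position 4-fold.
Codon 6 GCA (Ala): third position 4-fold.
Codon 7 CGG (Arg): third position 4-fold.
Codon 8 AAC (Asn): third position 2-fold.
Four-fold degenerate third positions: 4.

4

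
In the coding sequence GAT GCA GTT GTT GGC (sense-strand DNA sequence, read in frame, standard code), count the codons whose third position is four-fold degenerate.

Codon 1 GAT (Asp): third position 2-fold.
Codon 2 GCA (Ala): third position 4-fold.
Codon 3 GTT (Val): third position 4-fold.
Codon 4 GTT (Val): third position 4-fold.
Codon 5 GGC (Gly): third position 4-fold.
Four-fold degenerate third positions: 4.

4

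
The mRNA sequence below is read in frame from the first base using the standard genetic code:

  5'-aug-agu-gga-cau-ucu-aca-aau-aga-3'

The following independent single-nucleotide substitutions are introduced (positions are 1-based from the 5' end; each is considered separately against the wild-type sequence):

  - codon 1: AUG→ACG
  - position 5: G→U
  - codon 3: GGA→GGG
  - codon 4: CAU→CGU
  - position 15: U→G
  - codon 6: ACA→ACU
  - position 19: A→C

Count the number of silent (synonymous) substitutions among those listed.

3

Codon 1: AUG (Met) → ACG (Thr) — missense.
Codon 2: AGU (Ser) → AUU (Ile) — missense.
Codon 3: GGA (Gly) → GGG (Gly) — synonymous.
Codon 4: CAU (His) → CGU (Arg) — missense.
Codon 5: UCU (Ser) → UCG (Ser) — synonymous.
Codon 6: ACA (Thr) → ACU (Thr) — synonymous.
Codon 7: AAU (Asn) → CAU (His) — missense.
Synonymous: 3 of 7.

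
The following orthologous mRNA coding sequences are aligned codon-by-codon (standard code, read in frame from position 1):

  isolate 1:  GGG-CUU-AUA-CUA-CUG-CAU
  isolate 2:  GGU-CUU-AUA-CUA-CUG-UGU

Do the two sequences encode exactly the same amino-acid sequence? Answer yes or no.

no

Codon 1: GGG Gly / GGU Gly — synonymous.
Codon 2: CUU Leu / CUU Leu — identical.
Codon 3: AUA Ile / AUA Ile — identical.
Codon 4: CUA Leu / CUA Leu — identical.
Codon 5: CUG Leu / CUG Leu — identical.
Codon 6: CAU His / UGU Cys — nonsynonymous.
Nonsynonymous differences: 1 → different protein.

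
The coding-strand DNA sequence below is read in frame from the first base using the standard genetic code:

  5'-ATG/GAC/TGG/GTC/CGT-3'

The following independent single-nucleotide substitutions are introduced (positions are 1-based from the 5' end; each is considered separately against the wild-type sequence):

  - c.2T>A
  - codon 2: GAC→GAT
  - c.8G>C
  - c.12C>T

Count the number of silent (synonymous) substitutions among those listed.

2

Codon 1: ATG (Met) → AAG (Lys) — missense.
Codon 2: GAC (Asp) → GAT (Asp) — synonymous.
Codon 3: TGG (Trp) → TCG (Ser) — missense.
Codon 4: GTC (Val) → GTT (Val) — synonymous.
Synonymous: 2 of 4.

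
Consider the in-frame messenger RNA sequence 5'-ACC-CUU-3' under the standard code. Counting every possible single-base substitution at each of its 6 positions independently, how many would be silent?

Codon 1 (ACC, Thr): 3 synonymous substitutions.
Codon 2 (CUU, Leu): 3 synonymous substitutions.
Total: 3 + 3 = 6.

6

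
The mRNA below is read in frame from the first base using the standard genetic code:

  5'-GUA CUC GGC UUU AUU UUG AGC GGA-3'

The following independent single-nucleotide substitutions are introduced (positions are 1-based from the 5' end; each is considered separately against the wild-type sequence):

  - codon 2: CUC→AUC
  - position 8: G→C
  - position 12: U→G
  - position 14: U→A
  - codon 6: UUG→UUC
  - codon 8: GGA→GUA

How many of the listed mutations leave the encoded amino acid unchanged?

Codon 2: CUC (Leu) → AUC (Ile) — missense.
Codon 3: GGC (Gly) → GCC (Ala) — missense.
Codon 4: UUU (Phe) → UUG (Leu) — missense.
Codon 5: AUU (Ile) → AAU (Asn) — missense.
Codon 6: UUG (Leu) → UUC (Phe) — missense.
Codon 8: GGA (Gly) → GUA (Val) — missense.
Synonymous: 0 of 6.

0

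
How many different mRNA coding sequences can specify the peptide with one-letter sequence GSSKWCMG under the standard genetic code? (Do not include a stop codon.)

Gly: 4 codons.
Ser: 6 codons.
Ser: 6 codons.
Lys: 2 codons.
Trp: 1 codon.
Cys: 2 codons.
Met: 1 codon.
Gly: 4 codons.
4 × 6 × 6 × 2 × 1 × 2 × 1 × 4 = 2304.

2304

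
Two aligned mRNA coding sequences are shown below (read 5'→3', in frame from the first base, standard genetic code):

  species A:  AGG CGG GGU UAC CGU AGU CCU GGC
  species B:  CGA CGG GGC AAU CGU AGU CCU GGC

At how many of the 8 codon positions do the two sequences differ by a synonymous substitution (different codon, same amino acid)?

Codon 1: AGG Arg / CGA Arg — synonymous.
Codon 2: CGG Arg / CGG Arg — identical.
Codon 3: GGU Gly / GGC Gly — synonymous.
Codon 4: UAC Tyr / AAU Asn — nonsynonymous.
Codon 5: CGU Arg / CGU Arg — identical.
Codon 6: AGU Ser / AGU Ser — identical.
Codon 7: CCU Pro / CCU Pro — identical.
Codon 8: GGC Gly / GGC Gly — identical.
Synonymous differences: 2.

2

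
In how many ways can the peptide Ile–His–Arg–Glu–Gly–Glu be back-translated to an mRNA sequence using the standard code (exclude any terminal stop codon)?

576

Ile: 3 codons.
His: 2 codons.
Arg: 6 codons.
Glu: 2 codons.
Gly: 4 codons.
Glu: 2 codons.
3 × 2 × 6 × 2 × 4 × 2 = 576.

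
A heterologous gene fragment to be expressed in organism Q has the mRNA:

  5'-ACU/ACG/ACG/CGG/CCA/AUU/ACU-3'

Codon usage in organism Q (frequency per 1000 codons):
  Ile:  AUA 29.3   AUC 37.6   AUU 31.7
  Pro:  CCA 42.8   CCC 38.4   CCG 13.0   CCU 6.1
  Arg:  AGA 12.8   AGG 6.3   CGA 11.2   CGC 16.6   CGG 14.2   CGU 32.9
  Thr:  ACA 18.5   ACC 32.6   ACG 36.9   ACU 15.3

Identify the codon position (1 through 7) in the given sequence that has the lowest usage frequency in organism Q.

4

Codon 1 ACU (Thr): 15.3 per 1000.
Codon 2 ACG (Thr): 36.9 per 1000.
Codon 3 ACG (Thr): 36.9 per 1000.
Codon 4 CGG (Arg): 14.2 per 1000.
Codon 5 CCA (Pro): 42.8 per 1000.
Codon 6 AUU (Ile): 31.7 per 1000.
Codon 7 ACU (Thr): 15.3 per 1000.
Lowest frequency is 14.2 at codon 4.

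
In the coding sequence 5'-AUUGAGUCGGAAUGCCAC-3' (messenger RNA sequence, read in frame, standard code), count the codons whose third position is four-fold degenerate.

1

Codon 1 AUU (Ile): third position 3-fold.
Codon 2 GAG (Glu): third position 2-fold.
Codon 3 UCG (Ser): third position 4-fold.
Codon 4 GAA (Glu): third position 2-fold.
Codon 5 UGC (Cys): third position 2-fold.
Codon 6 CAC (His): third position 2-fold.
Four-fold degenerate third positions: 1.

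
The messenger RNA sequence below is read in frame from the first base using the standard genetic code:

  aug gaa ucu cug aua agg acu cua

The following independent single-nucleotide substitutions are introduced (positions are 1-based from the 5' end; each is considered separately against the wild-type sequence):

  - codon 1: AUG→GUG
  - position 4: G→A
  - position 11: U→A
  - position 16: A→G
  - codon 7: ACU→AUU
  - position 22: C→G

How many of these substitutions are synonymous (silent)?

Codon 1: AUG (Met) → GUG (Val) — missense.
Codon 2: GAA (Glu) → AAA (Lys) — missense.
Codon 4: CUG (Leu) → CAG (Gln) — missense.
Codon 6: AGG (Arg) → GGG (Gly) — missense.
Codon 7: ACU (Thr) → AUU (Ile) — missense.
Codon 8: CUA (Leu) → GUA (Val) — missense.
Synonymous: 0 of 6.

0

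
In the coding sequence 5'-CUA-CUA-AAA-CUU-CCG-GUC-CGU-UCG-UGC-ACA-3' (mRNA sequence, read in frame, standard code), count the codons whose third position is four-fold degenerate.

Codon 1 CUA (Leu): third position 4-fold.
Codon 2 CUA (Leu): third position 4-fold.
Codon 3 AAA (Lys): third position 2-fold.
Codon 4 CUU (Leu): third position 4-fold.
Codon 5 CCG (Pro): third position 4-fold.
Codon 6 GUC (Val): third position 4-fold.
Codon 7 CGU (Arg): third position 4-fold.
Codon 8 UCG (Ser): third position 4-fold.
Codon 9 UGC (Cys): third position 2-fold.
Codon 10 ACA (Thr): third position 4-fold.
Four-fold degenerate third positions: 8.

8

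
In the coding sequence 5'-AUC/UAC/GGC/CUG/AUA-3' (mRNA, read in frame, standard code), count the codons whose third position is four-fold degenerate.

Codon 1 AUC (Ile): third position 3-fold.
Codon 2 UAC (Tyr): third position 2-fold.
Codon 3 GGC (Gly): third position 4-fold.
Codon 4 CUG (Leu): third position 4-fold.
Codon 5 AUA (Ile): third position 3-fold.
Four-fold degenerate third positions: 2.

2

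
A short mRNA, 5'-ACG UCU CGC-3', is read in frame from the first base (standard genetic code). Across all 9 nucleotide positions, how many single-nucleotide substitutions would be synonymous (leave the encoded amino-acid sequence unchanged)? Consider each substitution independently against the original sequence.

9

Codon 1 (ACG, Thr): 3 synonymous substitutions.
Codon 2 (UCU, Ser): 3 synonymous substitutions.
Codon 3 (CGC, Arg): 3 synonymous substitutions.
Total: 3 + 3 + 3 = 9.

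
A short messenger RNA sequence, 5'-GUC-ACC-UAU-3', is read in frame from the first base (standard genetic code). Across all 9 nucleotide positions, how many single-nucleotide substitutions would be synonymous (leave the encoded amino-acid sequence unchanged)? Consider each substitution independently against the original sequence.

Codon 1 (GUC, Val): 3 synonymous substitutions.
Codon 2 (ACC, Thr): 3 synonymous substitutions.
Codon 3 (UAU, Tyr): 1 synonymous substitution.
Total: 3 + 3 + 1 = 7.

7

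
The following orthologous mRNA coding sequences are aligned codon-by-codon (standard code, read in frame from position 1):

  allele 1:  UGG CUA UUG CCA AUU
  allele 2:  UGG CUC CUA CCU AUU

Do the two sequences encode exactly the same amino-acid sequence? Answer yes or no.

yes

Codon 1: UGG Trp / UGG Trp — identical.
Codon 2: CUA Leu / CUC Leu — synonymous.
Codon 3: UUG Leu / CUA Leu — synonymous.
Codon 4: CCA Pro / CCU Pro — synonymous.
Codon 5: AUU Ile / AUU Ile — identical.
Nonsynonymous differences: 0 → same protein.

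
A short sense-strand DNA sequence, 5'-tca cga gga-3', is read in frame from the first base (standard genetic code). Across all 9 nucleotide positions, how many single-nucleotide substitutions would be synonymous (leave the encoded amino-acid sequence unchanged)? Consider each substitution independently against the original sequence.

10

Codon 1 (TCA, Ser): 3 synonymous substitutions.
Codon 2 (CGA, Arg): 4 synonymous substitutions.
Codon 3 (GGA, Gly): 3 synonymous substitutions.
Total: 3 + 4 + 3 = 10.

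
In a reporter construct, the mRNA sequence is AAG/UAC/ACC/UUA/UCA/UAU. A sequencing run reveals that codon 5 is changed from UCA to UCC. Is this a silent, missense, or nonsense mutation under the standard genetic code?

silent

Position 15 falls in codon 5: UCA → Ser.
After the substitution the codon is UCC → Ser.
Both encode Ser, so the change is synonymous.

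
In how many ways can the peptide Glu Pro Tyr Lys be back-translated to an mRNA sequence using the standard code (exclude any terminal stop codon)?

32

Glu: 2 codons.
Pro: 4 codons.
Tyr: 2 codons.
Lys: 2 codons.
2 × 4 × 2 × 2 = 32.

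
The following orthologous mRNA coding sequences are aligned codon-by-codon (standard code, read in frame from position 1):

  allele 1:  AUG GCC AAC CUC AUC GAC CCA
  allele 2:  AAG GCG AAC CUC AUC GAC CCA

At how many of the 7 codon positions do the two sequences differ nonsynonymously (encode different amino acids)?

1

Codon 1: AUG Met / AAG Lys — nonsynonymous.
Codon 2: GCC Ala / GCG Ala — synonymous.
Codon 3: AAC Asn / AAC Asn — identical.
Codon 4: CUC Leu / CUC Leu — identical.
Codon 5: AUC Ile / AUC Ile — identical.
Codon 6: GAC Asp / GAC Asp — identical.
Codon 7: CCA Pro / CCA Pro — identical.
Nonsynonymous differences: 1.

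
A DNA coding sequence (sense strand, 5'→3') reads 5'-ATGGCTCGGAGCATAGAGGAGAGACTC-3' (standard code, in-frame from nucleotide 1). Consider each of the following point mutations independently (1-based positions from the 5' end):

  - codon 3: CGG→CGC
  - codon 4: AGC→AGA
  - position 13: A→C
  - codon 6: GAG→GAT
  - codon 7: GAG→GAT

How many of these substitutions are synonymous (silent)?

1

Codon 3: CGG (Arg) → CGC (Arg) — synonymous.
Codon 4: AGC (Ser) → AGA (Arg) — missense.
Codon 5: ATA (Ile) → CTA (Leu) — missense.
Codon 6: GAG (Glu) → GAT (Asp) — missense.
Codon 7: GAG (Glu) → GAT (Asp) — missense.
Synonymous: 1 of 5.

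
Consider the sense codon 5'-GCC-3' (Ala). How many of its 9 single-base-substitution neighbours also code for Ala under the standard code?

3

Position 1: none → 0 synonymous.
Position 2: none → 0 synonymous.
Position 3: GCU, GCA, GCG → 3 synonymous.
Total: 0 + 0 + 3 = 3.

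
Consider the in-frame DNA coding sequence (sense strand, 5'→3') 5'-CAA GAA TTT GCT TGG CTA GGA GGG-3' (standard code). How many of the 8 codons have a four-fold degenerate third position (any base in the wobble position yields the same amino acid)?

Codon 1 CAA (Gln): third position 2-fold.
Codon 2 GAA (Glu): third position 2-fold.
Codon 3 TTT (Phe): third position 2-fold.
Codon 4 GCT (Ala): third position 4-fold.
Codon 5 TGG (Trp): third position 1-fold.
Codon 6 CTA (Leu): third position 4-fold.
Codon 7 GGA (Gly): third position 4-fold.
Codon 8 GGG (Gly): third position 4-fold.
Four-fold degenerate third positions: 4.

4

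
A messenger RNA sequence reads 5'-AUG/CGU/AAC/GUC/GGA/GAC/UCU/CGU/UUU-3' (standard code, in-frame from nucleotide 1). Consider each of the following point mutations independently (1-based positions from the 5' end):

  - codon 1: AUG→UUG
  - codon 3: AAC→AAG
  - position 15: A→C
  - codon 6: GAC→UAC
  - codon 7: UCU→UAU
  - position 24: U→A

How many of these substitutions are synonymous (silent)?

2

Codon 1: AUG (Met) → UUG (Leu) — missense.
Codon 3: AAC (Asn) → AAG (Lys) — missense.
Codon 5: GGA (Gly) → GGC (Gly) — synonymous.
Codon 6: GAC (Asp) → UAC (Tyr) — missense.
Codon 7: UCU (Ser) → UAU (Tyr) — missense.
Codon 8: CGU (Arg) → CGA (Arg) — synonymous.
Synonymous: 2 of 6.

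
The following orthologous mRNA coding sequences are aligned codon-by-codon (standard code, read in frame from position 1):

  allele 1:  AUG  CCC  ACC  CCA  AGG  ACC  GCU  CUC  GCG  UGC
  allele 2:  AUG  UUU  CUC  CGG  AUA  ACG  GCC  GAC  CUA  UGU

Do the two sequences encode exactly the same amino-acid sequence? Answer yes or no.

no

Codon 1: AUG Met / AUG Met — identical.
Codon 2: CCC Pro / UUU Phe — nonsynonymous.
Codon 3: ACC Thr / CUC Leu — nonsynonymous.
Codon 4: CCA Pro / CGG Arg — nonsynonymous.
Codon 5: AGG Arg / AUA Ile — nonsynonymous.
Codon 6: ACC Thr / ACG Thr — synonymous.
Codon 7: GCU Ala / GCC Ala — synonymous.
Codon 8: CUC Leu / GAC Asp — nonsynonymous.
Codon 9: GCG Ala / CUA Leu — nonsynonymous.
Codon 10: UGC Cys / UGU Cys — synonymous.
Nonsynonymous differences: 6 → different protein.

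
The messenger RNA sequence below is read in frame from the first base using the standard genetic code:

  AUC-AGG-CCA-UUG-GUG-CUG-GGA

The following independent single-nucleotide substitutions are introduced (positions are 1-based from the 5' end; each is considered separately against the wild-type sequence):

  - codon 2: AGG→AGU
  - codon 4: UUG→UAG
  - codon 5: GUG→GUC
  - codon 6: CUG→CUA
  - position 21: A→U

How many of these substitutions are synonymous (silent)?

3

Codon 2: AGG (Arg) → AGU (Ser) — missense.
Codon 4: UUG (Leu) → UAG (Stop) — nonsense.
Codon 5: GUG (Val) → GUC (Val) — synonymous.
Codon 6: CUG (Leu) → CUA (Leu) — synonymous.
Codon 7: GGA (Gly) → GGU (Gly) — synonymous.
Synonymous: 3 of 5.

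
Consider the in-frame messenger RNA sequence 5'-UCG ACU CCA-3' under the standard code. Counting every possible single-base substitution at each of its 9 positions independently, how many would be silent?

9

Codon 1 (UCG, Ser): 3 synonymous substitutions.
Codon 2 (ACU, Thr): 3 synonymous substitutions.
Codon 3 (CCA, Pro): 3 synonymous substitutions.
Total: 3 + 3 + 3 = 9.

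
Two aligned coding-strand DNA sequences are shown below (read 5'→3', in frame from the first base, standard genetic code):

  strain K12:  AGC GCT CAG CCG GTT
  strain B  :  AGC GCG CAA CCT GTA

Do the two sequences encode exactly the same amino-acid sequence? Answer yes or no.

Codon 1: AGC Ser / AGC Ser — identical.
Codon 2: GCT Ala / GCG Ala — synonymous.
Codon 3: CAG Gln / CAA Gln — synonymous.
Codon 4: CCG Pro / CCT Pro — synonymous.
Codon 5: GTT Val / GTA Val — synonymous.
Nonsynonymous differences: 0 → same protein.

yes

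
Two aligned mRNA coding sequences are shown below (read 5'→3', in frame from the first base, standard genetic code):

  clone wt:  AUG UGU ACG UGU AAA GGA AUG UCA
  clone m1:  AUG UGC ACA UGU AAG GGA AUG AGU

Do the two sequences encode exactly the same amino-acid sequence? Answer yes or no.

yes

Codon 1: AUG Met / AUG Met — identical.
Codon 2: UGU Cys / UGC Cys — synonymous.
Codon 3: ACG Thr / ACA Thr — synonymous.
Codon 4: UGU Cys / UGU Cys — identical.
Codon 5: AAA Lys / AAG Lys — synonymous.
Codon 6: GGA Gly / GGA Gly — identical.
Codon 7: AUG Met / AUG Met — identical.
Codon 8: UCA Ser / AGU Ser — synonymous.
Nonsynonymous differences: 0 → same protein.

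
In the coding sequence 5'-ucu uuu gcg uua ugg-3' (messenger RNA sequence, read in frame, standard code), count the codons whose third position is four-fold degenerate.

2

Codon 1 UCU (Ser): third position 4-fold.
Codon 2 UUU (Phe): third position 2-fold.
Codon 3 GCG (Ala): third position 4-fold.
Codon 4 UUA (Leu): third position 2-fold.
Codon 5 UGG (Trp): third position 1-fold.
Four-fold degenerate third positions: 2.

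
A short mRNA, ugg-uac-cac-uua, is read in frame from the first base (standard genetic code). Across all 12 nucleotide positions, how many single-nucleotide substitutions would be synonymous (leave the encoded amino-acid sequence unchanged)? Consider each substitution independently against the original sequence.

4

Codon 1 (UGG, Trp): 0 synonymous substitutions.
Codon 2 (UAC, Tyr): 1 synonymous substitution.
Codon 3 (CAC, His): 1 synonymous substitution.
Codon 4 (UUA, Leu): 2 synonymous substitutions.
Total: 0 + 1 + 1 + 2 = 4.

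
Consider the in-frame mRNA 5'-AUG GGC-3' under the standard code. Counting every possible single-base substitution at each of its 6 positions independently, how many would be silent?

Codon 1 (AUG, Met): 0 synonymous substitutions.
Codon 2 (GGC, Gly): 3 synonymous substitutions.
Total: 0 + 3 = 3.

3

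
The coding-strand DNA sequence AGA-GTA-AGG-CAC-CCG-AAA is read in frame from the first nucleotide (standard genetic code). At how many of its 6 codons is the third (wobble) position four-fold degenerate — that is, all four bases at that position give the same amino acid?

2

Codon 1 AGA (Arg): third position 2-fold.
Codon 2 GTA (Val): third position 4-fold.
Codon 3 AGG (Arg): third position 2-fold.
Codon 4 CAC (His): third position 2-fold.
Codon 5 CCG (Pro): third position 4-fold.
Codon 6 AAA (Lys): third position 2-fold.
Four-fold degenerate third positions: 2.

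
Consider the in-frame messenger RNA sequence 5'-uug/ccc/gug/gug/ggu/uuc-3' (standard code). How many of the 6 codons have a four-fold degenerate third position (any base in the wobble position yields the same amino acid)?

Codon 1 UUG (Leu): third position 2-fold.
Codon 2 CCC (Pro): third position 4-fold.
Codon 3 GUG (Val): third position 4-fold.
Codon 4 GUG (Val): third position 4-fold.
Codon 5 GGU (Gly): third position 4-fold.
Codon 6 UUC (Phe): third position 2-fold.
Four-fold degenerate third positions: 4.

4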